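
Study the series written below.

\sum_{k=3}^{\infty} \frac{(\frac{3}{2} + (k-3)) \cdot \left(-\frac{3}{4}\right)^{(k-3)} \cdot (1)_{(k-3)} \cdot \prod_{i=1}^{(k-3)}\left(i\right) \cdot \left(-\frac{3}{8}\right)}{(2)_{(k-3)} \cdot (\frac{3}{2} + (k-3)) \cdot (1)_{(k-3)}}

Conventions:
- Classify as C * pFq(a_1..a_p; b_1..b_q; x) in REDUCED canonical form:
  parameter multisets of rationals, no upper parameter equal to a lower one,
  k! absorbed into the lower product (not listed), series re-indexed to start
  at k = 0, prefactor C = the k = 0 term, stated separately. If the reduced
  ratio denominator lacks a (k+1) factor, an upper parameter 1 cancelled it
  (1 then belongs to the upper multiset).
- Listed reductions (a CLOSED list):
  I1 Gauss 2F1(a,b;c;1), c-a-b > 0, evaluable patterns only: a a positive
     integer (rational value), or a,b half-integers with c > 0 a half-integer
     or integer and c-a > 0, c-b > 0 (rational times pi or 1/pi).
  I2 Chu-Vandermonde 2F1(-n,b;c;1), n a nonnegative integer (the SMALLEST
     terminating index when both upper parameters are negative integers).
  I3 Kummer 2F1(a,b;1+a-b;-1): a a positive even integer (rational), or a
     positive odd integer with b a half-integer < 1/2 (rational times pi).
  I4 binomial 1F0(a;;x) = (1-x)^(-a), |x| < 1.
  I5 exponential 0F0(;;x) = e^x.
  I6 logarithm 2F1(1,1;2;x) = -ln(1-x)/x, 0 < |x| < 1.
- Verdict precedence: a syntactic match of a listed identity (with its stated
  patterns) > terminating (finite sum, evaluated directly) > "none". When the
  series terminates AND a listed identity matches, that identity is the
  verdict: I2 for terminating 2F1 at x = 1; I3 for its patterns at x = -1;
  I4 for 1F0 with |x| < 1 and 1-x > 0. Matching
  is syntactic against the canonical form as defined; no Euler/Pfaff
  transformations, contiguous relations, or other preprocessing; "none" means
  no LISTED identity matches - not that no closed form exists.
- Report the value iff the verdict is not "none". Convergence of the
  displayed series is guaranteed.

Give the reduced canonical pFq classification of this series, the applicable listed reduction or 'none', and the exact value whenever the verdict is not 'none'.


The series (x = -\frac{3}{4}) is 2F1: upper {1, 1}, lower {2}, prefactor -\frac{3}{8}. Verdict: this is the I6 logarithm reduction (the logarithm: parameters (1,1;2), x = -\frac{3}{4}). Exact value: \left(-\frac{1}{2}\right) \cdot \ln\left(\frac{7}{4}\right).

The tell: x = -\frac{3}{4} and the running product (C = -3/8) telescopes to a rising factorial.
Adjacent-term ratio: r(k) = -\frac{3}{4} * (k+1) (k+1) / [(k+2) (k+1)] - poly over poly, x = -\frac{3}{4} from leading terms; C = -\frac{3}{8} at k = 0.


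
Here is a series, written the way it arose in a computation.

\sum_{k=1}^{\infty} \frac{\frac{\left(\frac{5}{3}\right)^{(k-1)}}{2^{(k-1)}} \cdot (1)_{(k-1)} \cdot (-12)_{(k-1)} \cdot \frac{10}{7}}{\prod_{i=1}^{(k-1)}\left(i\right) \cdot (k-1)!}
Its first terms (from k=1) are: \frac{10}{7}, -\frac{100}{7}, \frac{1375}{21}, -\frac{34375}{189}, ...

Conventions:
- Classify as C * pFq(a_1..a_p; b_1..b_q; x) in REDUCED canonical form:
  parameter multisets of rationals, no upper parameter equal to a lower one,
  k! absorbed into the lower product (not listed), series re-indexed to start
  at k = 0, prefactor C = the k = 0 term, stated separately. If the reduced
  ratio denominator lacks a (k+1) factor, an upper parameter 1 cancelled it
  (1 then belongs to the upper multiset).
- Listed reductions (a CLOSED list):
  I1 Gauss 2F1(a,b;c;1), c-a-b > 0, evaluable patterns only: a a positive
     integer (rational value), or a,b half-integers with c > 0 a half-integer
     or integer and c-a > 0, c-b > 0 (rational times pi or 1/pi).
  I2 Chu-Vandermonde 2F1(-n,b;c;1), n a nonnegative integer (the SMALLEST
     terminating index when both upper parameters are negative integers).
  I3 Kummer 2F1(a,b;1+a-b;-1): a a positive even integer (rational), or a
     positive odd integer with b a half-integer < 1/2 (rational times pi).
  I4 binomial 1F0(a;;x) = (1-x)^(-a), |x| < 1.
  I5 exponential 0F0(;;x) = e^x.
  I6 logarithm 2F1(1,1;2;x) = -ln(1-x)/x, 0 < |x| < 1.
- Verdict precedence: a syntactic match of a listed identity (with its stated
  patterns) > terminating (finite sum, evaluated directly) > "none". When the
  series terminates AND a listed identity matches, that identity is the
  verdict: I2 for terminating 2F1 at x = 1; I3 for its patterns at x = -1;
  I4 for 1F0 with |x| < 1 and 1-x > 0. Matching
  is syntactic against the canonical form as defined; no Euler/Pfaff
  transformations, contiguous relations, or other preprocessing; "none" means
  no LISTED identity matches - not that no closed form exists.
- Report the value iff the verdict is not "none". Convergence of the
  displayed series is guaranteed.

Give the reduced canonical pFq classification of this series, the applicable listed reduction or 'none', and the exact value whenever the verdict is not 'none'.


x = \frac{5}{6} here; the reduced form reads 1F0, upper {-12}, lower {-}, C = \frac{10}{7}. Verdict: the binomial series (I4) matches (the 1F0 binomial series: exponent 12, x = \frac{5}{6}). Exact value: \frac{5}{7618738176}.

First insight: from the first term \frac{10}{7}: the two k-th powers (C = 10/7, x = 5/6) combine into one argument.
Step ratio: r(k) = \frac{5}{6} * (k-12) / [(k+1)] ; factor over Q: parameters, x = \frac{5}{6}, and C = \frac{10}{7}.


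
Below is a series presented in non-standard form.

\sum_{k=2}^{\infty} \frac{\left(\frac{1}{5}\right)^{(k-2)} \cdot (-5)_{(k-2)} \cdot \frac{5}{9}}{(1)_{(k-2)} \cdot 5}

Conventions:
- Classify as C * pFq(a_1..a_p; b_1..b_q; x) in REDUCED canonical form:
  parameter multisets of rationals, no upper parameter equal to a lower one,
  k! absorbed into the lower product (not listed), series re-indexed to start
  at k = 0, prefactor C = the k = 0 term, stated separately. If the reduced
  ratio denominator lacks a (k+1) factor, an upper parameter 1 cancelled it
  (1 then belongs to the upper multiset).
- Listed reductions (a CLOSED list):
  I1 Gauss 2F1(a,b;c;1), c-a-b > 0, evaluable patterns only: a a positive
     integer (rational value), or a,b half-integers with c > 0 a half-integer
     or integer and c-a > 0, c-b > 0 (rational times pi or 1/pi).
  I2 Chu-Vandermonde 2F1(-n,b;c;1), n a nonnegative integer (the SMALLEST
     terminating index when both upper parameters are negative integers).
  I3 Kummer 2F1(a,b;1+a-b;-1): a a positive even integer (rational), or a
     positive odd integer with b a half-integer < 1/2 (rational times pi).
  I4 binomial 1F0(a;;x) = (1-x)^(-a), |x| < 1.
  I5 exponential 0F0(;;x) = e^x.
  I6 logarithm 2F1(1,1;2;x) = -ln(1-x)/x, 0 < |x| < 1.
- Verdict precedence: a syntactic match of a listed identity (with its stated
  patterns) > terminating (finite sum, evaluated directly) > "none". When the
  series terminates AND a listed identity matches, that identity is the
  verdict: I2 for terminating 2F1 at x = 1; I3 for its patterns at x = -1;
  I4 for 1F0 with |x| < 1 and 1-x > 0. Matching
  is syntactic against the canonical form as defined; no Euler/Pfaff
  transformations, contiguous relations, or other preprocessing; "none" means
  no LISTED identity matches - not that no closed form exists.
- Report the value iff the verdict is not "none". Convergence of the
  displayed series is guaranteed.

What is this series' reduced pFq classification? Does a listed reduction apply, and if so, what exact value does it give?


This is \frac{1}{9} * 1F0(-5; -; \frac{1}{5}) in reduced canonical form. Verdict (x = \frac{1}{5}): binomial (I4) applies (the 1F0 binomial series: exponent 5, x = \frac{1}{5}). Its exact value is \frac{1024}{28125}.

First insight: x = \frac{1}{5} and (1)_k (prefactor 1/9) is k! itself.
Adjacent-term ratio: r(k) = \frac{1}{5} * (k-5) / [(k+1)] - rational in k, leading ratio \frac{1}{5}; with t_0 = \frac{1}{9}, classification follows.


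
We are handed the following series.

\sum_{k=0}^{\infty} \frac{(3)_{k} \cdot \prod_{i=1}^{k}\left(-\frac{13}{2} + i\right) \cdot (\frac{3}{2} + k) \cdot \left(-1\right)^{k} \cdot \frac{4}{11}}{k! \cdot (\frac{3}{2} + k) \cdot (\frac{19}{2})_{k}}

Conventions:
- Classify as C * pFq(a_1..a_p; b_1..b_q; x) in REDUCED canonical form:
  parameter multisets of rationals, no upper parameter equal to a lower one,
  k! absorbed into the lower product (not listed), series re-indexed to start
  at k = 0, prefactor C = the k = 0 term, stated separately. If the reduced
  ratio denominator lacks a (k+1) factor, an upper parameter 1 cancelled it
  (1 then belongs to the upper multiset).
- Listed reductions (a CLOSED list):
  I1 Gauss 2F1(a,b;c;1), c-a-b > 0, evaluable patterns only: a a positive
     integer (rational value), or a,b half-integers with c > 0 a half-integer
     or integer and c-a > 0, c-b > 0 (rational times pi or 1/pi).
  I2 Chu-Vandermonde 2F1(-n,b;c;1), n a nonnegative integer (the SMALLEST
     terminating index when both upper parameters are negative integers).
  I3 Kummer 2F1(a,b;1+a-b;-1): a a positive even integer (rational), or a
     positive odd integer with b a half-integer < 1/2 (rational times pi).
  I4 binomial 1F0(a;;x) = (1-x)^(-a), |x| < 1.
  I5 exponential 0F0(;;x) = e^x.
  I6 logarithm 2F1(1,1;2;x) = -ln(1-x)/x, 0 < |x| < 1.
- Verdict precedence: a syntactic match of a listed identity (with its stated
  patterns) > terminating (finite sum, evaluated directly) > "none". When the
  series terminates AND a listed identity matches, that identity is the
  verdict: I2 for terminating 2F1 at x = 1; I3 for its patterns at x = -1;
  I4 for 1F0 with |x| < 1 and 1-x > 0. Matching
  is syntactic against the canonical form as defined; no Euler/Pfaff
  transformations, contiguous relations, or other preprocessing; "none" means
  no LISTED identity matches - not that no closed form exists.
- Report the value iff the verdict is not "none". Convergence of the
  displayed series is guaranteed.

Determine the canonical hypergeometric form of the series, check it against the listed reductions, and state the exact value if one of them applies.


Canonical form: C = \frac{4}{11} times 2F1 with upper {-\frac{11}{2}, 3}, lower {\frac{19}{2}}, x = -1. Verdict: Kummer (I3) matches (x = -1; c = \frac{19}{2} equals 1+a-b for upper {-\frac{11}{2}, 3}: listed pattern). Sum: \frac{9945}{16384} \cdot \pi.

First insight: from the first term \frac{4}{11}: the factor k + 3/2 cancels (top and bottom), leaving C = 4/11.
Adjacent-term ratio: r(k) = -1 * (k-\frac{11}{2}) (k+3) / [(k+\frac{19}{2}) (k+1)] - rational in k, leading ratio -1; with t_0 = \frac{4}{11}, classification follows.


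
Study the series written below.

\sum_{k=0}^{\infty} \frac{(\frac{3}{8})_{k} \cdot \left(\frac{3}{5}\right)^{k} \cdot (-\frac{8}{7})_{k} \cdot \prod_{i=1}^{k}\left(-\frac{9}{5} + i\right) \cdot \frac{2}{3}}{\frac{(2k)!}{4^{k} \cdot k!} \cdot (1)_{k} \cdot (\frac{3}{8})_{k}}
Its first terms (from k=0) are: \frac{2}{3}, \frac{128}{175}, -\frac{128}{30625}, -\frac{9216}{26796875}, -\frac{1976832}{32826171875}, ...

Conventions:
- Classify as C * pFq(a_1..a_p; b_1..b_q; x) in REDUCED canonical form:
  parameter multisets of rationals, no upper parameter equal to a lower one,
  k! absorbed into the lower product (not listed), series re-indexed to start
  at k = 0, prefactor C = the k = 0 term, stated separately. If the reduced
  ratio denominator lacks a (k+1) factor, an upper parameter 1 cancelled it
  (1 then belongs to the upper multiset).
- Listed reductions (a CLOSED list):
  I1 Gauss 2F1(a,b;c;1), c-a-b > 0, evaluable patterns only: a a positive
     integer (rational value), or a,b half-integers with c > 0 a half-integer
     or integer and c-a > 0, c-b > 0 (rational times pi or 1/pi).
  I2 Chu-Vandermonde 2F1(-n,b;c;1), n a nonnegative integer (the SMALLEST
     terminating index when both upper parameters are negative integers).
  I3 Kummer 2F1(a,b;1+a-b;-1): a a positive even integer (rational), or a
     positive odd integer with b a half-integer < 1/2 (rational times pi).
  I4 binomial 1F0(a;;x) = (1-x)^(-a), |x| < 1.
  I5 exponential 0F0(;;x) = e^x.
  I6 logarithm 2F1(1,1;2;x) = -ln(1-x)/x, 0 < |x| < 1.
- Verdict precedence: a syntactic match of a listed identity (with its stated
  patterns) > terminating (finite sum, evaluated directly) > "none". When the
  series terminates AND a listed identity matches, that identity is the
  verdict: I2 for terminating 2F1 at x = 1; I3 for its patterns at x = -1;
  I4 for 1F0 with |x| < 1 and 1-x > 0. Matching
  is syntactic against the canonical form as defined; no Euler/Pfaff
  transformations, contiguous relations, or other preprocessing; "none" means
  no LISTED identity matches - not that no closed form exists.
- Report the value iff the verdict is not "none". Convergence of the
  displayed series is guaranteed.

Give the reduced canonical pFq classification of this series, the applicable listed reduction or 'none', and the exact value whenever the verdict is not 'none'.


Key observation: from the first term \frac{2}{3}: the running product (C = 2/3) telescopes to a rising factorial.
Adjacent-term ratio: r(k) = \frac{3}{5} * (k-\frac{8}{7}) (k-\frac{4}{5}) / [(k+\frac{1}{2}) (k+1)] - poly over poly, x = \frac{3}{5} from leading terms; C = \frac{2}{3} at k = 0.

Canonical form: C = \frac{2}{3} times 2F1 with upper {-\frac{8}{7}, -\frac{4}{5}}, lower {\frac{1}{2}}, x = \frac{3}{5}. Verdict: none. A 2F1 with upper {-\frac{8}{7}, -\frac{4}{5}} fits none of I1-I6 at x = \frac{3}{5}; the sum runs forever.


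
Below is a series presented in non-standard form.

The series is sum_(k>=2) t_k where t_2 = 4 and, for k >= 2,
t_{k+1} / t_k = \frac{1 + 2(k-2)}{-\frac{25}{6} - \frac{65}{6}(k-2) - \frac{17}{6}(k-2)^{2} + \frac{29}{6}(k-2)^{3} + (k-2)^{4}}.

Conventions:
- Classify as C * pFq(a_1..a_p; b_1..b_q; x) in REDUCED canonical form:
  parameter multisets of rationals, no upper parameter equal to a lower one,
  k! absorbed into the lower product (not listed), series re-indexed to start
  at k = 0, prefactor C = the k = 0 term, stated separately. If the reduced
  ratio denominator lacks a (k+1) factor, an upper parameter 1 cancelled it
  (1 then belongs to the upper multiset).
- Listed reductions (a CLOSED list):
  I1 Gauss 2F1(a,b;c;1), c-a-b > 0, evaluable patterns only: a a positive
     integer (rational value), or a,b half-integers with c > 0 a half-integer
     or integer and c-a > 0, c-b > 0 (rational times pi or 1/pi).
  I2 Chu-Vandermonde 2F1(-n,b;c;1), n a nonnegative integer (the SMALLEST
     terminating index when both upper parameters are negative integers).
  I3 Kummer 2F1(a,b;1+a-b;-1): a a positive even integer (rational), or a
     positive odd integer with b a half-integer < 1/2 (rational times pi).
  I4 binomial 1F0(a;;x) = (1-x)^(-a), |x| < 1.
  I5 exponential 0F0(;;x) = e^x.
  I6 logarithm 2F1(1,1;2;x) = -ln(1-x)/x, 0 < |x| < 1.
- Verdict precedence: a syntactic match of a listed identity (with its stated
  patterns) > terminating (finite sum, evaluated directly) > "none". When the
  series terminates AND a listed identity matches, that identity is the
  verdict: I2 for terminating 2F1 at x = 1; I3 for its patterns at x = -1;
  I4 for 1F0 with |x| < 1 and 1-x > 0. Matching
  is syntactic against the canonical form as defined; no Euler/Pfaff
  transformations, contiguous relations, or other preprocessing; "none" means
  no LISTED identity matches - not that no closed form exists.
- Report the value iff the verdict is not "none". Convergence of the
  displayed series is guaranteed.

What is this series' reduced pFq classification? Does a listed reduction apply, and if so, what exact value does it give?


Prefactor 4, argument 2: 0F2 with upper {-} over lower {-\frac{5}{3}, 5}. Verdict: none - this 0F2 at x = 2 matches no listed pattern, and upper {-} holds no stopper.

Key observation: x = 2 and the expanded ratio factors over Q; C = 4, roots give parameters.
Consecutive-term ratio: r(k) = 2 * 1 / [(k-\frac{5}{3}) (k+5) (k+1)] - rational; roots negated = parameters, x = 2, C = 4.


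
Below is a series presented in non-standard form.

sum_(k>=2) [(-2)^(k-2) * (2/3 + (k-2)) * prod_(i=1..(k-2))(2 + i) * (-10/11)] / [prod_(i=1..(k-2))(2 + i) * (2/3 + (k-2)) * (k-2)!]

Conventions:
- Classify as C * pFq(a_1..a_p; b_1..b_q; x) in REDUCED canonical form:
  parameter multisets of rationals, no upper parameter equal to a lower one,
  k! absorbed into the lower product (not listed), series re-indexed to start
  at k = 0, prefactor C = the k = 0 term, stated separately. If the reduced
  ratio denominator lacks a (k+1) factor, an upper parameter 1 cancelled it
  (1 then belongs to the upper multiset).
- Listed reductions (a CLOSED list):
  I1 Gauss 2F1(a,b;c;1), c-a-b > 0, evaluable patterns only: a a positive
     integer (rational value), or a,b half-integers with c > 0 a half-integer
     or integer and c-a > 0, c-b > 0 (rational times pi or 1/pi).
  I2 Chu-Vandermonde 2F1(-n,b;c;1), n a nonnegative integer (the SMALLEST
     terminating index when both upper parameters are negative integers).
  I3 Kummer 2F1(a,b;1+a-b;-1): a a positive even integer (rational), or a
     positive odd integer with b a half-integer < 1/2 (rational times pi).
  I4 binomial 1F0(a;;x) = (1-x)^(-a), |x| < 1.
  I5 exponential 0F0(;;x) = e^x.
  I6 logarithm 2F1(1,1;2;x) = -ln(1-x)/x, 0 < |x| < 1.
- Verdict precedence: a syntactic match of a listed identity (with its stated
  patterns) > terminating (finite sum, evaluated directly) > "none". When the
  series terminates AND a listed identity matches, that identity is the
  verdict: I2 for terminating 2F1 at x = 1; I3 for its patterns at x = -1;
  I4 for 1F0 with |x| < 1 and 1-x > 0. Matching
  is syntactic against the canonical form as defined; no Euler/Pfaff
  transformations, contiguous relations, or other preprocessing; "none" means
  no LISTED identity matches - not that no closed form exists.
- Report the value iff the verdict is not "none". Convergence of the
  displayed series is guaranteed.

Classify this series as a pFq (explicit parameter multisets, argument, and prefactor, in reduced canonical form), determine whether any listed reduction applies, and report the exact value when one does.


Reduced: x = -2, 0F0, upper = {-}, lower = {-}, C = -10/11. Verdict at x = -2: the I5 exponential reduction matches (the 0F0 exponential series at x = -2). Hence: (-10/11) * e^(-2).

Key observation: from the first term -10/11: the parameter 3 appears in both the upper and lower lists and cancels (alongside the other common factor).
Step ratio: r(k) = (-2) * 1 / [(k+1)] - poly over poly, x = (-2) from leading terms; C = -10/11 at k = 0.


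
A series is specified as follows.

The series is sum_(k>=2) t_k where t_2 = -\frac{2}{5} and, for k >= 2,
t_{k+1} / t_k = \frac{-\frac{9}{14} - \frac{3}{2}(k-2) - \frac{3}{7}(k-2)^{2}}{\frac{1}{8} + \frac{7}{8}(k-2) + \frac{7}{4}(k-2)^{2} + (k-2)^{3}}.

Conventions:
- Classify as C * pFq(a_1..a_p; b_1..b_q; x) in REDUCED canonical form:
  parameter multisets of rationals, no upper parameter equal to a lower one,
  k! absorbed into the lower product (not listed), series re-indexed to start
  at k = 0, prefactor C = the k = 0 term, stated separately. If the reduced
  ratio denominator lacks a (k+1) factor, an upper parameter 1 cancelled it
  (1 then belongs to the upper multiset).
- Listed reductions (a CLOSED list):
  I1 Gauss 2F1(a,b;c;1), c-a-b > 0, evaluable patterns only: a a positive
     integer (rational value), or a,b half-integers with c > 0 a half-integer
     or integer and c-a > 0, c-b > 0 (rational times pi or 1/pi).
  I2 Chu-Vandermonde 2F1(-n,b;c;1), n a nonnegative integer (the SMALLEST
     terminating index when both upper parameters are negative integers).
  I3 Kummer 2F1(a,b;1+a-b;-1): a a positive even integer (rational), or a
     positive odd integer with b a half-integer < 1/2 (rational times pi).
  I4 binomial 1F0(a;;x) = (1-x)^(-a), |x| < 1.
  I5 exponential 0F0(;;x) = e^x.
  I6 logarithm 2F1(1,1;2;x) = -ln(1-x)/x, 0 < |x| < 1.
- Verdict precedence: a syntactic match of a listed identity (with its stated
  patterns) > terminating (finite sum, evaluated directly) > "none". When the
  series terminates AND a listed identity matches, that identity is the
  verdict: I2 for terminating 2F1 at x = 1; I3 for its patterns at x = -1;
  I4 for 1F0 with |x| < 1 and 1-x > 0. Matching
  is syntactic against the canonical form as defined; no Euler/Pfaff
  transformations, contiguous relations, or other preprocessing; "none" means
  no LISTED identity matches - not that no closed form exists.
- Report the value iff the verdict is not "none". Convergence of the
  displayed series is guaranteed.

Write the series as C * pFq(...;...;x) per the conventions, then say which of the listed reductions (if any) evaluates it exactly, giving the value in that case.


The tell: t_0 = -\frac{2}{5} here, and the ratio is unreduced: k + 1/2 divides both sides (prefactor -2/5).
Term ratio: r(k) = -\frac{3}{7} * (k+3) / [(k+\frac{1}{4}) (k+1)] - rational in k, leading ratio -\frac{3}{7}; with t_0 = -\frac{2}{5}, classification follows.

At argument -\frac{3}{7}: a 1F1 with upper {3}, lower {\frac{1}{4}}, scaled by C = -\frac{2}{5}. Verdict: none here - no I1-I6 shape fits x = -\frac{3}{7} with lower {\frac{1}{4}}.


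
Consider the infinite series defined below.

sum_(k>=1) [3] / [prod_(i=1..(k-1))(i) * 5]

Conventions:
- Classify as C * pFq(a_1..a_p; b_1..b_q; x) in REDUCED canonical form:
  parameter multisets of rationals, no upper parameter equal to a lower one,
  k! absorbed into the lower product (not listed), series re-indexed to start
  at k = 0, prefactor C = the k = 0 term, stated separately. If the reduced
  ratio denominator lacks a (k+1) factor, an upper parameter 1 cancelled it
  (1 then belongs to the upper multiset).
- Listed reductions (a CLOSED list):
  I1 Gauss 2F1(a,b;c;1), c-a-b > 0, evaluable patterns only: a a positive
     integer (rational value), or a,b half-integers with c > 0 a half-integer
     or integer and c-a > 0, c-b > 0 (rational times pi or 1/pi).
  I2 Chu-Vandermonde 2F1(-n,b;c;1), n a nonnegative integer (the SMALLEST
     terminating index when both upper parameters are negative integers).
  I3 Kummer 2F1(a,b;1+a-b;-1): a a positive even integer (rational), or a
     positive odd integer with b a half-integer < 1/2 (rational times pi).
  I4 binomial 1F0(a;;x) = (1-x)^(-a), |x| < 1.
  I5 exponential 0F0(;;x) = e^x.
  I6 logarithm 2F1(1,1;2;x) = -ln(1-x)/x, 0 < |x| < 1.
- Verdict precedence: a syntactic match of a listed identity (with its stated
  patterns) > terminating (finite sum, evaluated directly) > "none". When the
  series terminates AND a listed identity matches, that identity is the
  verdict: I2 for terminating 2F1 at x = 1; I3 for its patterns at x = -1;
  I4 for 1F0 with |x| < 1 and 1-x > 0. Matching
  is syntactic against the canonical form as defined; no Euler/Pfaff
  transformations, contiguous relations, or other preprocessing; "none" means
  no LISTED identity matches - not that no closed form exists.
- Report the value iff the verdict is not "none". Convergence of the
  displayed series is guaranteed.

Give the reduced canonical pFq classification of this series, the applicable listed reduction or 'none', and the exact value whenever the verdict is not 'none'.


x = 1 here; the reduced form reads 0F0, upper {-}, lower {-}, C = 3/5. Verdict (x = 1): the I5 exponential reduction applies (the 0F0 exponential series at x = 1). Hence: (3/5) * e^(1).

First insight: with t_0 = 3/5, the constant factors (C = 3/5) combine into one prefactor.
Adjacent-term ratio: r(k) = 1 * 1 / [(k+1)] - rational in k. x = 1; t_0 = 3/5; negate the roots.


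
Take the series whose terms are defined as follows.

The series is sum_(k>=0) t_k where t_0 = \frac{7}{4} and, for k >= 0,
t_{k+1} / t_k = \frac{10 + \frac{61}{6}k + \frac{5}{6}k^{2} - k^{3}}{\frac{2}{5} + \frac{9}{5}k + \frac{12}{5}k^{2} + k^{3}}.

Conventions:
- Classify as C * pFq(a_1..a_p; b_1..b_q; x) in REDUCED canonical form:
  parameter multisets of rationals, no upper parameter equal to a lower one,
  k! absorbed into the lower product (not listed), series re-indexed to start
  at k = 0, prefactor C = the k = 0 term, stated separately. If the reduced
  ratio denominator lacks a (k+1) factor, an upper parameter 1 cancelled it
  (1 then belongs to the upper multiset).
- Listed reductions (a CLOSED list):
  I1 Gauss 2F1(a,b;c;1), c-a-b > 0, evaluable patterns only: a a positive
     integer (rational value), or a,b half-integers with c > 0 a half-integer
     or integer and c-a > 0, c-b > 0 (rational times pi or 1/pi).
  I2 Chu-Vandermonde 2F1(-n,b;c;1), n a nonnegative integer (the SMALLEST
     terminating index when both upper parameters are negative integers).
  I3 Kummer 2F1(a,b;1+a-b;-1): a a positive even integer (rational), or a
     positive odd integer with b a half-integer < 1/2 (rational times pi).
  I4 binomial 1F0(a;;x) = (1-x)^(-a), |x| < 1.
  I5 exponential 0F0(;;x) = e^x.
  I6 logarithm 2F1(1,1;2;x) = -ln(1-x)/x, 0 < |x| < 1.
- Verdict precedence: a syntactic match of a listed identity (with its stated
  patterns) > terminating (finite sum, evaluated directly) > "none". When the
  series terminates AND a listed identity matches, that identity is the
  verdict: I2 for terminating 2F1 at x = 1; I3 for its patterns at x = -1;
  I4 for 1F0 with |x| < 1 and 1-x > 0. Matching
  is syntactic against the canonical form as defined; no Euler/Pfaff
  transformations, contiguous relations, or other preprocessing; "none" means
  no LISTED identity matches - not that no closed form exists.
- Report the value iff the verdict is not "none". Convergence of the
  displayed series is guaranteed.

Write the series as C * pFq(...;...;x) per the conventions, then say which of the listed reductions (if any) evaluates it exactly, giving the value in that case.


At argument -1: a 3F2 with upper {-4, \frac{3}{2}, \frac{5}{3}}, lower {\frac{2}{5}, 1}, scaled by C = \frac{7}{4}. Verdict: terminating at k = 4: the factor (-4)_k kills every later term; summing the 5 survivors is exact. Hence: \frac{161834921}{352512}.

Key step: t_0 being \frac{7}{4}, factor the ratio over Q (prefactor 7/4): negated roots = parameters.
Ratio: r(k) = -1 * (k-4) (k+\frac{3}{2}) (k+\frac{5}{3}) / [(k+\frac{2}{5}) (k+1) (k+1)] - rational in k. x = -1; t_0 = \frac{7}{4}; negate the roots.


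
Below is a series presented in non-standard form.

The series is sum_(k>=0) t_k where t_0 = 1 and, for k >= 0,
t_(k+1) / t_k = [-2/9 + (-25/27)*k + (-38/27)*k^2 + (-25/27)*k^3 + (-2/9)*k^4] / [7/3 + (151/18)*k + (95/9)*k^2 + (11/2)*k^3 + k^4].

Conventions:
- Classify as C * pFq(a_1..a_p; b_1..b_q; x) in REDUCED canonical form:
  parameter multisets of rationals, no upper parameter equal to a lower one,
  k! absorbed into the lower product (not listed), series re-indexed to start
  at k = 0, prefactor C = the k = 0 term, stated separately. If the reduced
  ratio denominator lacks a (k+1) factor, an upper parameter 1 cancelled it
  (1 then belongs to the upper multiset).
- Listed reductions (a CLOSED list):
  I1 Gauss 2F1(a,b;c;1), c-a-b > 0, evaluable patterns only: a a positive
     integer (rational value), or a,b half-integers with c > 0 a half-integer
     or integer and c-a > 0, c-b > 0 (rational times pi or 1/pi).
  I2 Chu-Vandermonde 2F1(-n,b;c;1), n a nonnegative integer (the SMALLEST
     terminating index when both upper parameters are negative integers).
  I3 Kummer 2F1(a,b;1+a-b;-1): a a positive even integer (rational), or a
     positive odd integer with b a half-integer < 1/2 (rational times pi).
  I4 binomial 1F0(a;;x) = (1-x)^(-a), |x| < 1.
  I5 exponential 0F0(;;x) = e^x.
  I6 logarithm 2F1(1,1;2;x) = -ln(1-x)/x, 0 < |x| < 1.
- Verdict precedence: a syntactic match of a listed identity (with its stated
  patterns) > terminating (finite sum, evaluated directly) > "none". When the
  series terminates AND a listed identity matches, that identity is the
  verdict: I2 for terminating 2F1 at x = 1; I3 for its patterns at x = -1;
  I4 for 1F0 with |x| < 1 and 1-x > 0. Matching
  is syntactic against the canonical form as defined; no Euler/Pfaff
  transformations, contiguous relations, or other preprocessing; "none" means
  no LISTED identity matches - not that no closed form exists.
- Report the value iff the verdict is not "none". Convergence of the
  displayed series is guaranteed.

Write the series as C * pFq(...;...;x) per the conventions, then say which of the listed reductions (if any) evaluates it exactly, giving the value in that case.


Structural cue: t_0 being 1, factor the ratio over Q (C = 1): negated roots = parameters.
Step ratio: r(k) = (-2/9) * (k+1) (k+1) / [(k+7/3) (k+1)] ; factor over Q: parameters, x = (-2/9), and C = 1.

With C = 1: the canonical form is 2F1(1, 1; 7/3; -2/9). Verdict: none. A 2F1 with upper {1, 1} fits none of I1-I6 at x = -2/9; the sum runs forever.


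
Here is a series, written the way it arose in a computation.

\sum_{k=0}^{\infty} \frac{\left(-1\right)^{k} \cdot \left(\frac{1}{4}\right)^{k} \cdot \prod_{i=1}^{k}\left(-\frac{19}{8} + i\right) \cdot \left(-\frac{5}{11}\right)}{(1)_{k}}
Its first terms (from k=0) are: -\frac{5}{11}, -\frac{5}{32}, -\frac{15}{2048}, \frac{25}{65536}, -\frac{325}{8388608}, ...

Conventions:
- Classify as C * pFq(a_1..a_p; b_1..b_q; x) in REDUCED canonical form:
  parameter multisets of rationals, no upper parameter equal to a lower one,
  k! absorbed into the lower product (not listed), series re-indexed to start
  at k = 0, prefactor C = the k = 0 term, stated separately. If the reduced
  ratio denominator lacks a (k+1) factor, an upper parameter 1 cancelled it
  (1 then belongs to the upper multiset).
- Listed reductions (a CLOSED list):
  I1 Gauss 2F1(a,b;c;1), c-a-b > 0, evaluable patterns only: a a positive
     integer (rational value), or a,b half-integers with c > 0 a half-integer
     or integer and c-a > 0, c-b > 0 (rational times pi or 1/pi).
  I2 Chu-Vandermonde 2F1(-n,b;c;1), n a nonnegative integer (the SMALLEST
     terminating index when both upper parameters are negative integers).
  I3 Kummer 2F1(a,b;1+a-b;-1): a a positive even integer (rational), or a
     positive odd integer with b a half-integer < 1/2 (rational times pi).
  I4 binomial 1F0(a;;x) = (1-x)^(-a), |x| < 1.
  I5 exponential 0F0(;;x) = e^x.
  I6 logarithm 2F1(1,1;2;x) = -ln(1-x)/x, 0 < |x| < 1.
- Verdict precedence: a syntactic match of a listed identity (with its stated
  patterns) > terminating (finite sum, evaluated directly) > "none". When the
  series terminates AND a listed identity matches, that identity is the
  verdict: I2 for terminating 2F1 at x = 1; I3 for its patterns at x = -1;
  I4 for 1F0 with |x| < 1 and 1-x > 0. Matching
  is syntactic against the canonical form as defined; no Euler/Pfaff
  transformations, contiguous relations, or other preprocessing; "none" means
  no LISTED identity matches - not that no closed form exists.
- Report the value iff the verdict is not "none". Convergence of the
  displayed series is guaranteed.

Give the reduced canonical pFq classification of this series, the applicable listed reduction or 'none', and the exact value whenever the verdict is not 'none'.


The tell: x = -\frac{1}{4} and the (-1)^k factor (C = -5/11) folds into the argument's sign.
Adjacent-term ratio: r(k) = -\frac{1}{4} * (k-\frac{11}{8}) / [(k+1)] - rational in k. x = -\frac{1}{4}; t_0 = -\frac{5}{11}; negate the roots.

At argument -\frac{1}{4}: a 1F0 with upper {-\frac{11}{8}}, lower {-}, scaled by C = -\frac{5}{11}. Verdict: this is the binomial series (I4) (the 1F0 binomial series: exponent 11/8, x = -\frac{1}{4}). Its exact value is \left(-\frac{5}{11}\right) \cdot \left(\frac{5}{4}\right)^{\frac{11}{8}}.


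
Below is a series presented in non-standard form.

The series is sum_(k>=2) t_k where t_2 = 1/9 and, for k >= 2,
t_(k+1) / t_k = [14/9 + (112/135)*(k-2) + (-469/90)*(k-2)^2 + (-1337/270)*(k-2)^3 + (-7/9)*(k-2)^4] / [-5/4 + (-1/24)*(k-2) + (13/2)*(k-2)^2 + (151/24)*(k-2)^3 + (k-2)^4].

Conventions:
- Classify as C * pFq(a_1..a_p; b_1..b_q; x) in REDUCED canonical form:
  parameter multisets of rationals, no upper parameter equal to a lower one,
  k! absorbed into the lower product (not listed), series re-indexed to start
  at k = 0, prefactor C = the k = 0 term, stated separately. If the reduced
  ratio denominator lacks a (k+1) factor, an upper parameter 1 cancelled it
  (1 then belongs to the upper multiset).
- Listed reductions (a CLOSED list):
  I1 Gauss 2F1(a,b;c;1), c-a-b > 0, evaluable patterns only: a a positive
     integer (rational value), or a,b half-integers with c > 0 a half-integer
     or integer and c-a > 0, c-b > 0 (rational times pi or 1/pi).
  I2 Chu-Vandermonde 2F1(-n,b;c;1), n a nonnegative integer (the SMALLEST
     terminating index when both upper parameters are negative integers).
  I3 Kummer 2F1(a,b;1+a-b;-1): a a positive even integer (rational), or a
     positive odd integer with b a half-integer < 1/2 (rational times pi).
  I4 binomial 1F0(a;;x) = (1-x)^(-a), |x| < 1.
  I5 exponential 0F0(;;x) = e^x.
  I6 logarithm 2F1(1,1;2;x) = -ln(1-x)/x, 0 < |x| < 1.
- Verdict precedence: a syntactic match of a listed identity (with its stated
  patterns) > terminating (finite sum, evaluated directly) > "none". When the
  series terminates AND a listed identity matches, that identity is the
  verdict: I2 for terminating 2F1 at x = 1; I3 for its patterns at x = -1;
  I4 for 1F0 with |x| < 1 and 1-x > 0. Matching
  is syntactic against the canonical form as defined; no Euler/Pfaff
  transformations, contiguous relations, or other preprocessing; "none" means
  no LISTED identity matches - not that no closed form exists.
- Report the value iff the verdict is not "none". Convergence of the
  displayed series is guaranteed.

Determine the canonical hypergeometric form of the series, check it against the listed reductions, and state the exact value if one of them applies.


With C = 1/9: the canonical form is 2F1(-1/2, 6/5; -3/8; -7/9). Verdict: none (x = -7/9): each listed identity misses the multisets {-1/2, 6/5} ; {-3/8}.

Key step: x = (-7/9) and factor the ratio over Q (prefactor 1/9): negated roots = parameters.
Term ratio: r(k) = (-7/9) * (k-1/2) (k+6/5) / [(k-3/8) (k+1)] - rational in k. x = (-7/9); t_0 = 1/9; negate the roots.


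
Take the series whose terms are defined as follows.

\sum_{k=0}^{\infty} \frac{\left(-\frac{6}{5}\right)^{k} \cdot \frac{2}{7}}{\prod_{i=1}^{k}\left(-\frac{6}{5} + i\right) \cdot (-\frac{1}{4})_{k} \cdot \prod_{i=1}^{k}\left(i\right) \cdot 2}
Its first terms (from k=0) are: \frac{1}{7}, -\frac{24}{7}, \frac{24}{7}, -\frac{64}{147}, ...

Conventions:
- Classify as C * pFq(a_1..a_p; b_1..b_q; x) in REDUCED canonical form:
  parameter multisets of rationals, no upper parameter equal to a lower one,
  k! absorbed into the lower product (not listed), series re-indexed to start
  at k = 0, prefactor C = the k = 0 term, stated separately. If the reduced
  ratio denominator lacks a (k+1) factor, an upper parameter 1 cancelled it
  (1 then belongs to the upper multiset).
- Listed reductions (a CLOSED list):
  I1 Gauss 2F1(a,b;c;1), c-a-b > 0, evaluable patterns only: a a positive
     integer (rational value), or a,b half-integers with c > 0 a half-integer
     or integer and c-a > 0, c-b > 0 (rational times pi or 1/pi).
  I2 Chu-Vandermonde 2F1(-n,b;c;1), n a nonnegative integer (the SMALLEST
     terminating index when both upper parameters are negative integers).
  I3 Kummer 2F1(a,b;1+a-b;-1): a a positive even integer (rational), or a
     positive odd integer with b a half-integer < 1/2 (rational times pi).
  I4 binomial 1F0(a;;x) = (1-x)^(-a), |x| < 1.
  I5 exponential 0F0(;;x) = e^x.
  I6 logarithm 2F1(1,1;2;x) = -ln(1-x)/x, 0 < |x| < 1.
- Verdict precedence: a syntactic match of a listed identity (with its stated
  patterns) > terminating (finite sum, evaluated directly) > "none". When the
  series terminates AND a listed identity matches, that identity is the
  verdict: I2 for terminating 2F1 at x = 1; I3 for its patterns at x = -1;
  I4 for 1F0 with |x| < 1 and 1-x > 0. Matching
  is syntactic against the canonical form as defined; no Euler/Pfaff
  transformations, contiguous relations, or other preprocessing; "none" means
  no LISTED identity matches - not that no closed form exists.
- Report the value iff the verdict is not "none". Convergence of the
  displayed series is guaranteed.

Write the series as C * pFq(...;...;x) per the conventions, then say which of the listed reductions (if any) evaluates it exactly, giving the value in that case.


With C = \frac{1}{7}: the canonical form is 0F2(-; -\frac{1}{4}, -\frac{1}{5}; -\frac{6}{5}). Verdict: none. Every listed pattern misses the 0F2 form at -\frac{6}{5}, upper {-}.

Key step: t_0 being \frac{1}{7}, the product of the first k integers (C = 1/7, x = -6/5) is k!.
Adjacent-term ratio: r(k) = -\frac{6}{5} * 1 / [(k-\frac{1}{4}) (k-\frac{1}{5}) (k+1)] ; factor over Q: parameters, x = -\frac{6}{5}, and C = \frac{1}{7}.


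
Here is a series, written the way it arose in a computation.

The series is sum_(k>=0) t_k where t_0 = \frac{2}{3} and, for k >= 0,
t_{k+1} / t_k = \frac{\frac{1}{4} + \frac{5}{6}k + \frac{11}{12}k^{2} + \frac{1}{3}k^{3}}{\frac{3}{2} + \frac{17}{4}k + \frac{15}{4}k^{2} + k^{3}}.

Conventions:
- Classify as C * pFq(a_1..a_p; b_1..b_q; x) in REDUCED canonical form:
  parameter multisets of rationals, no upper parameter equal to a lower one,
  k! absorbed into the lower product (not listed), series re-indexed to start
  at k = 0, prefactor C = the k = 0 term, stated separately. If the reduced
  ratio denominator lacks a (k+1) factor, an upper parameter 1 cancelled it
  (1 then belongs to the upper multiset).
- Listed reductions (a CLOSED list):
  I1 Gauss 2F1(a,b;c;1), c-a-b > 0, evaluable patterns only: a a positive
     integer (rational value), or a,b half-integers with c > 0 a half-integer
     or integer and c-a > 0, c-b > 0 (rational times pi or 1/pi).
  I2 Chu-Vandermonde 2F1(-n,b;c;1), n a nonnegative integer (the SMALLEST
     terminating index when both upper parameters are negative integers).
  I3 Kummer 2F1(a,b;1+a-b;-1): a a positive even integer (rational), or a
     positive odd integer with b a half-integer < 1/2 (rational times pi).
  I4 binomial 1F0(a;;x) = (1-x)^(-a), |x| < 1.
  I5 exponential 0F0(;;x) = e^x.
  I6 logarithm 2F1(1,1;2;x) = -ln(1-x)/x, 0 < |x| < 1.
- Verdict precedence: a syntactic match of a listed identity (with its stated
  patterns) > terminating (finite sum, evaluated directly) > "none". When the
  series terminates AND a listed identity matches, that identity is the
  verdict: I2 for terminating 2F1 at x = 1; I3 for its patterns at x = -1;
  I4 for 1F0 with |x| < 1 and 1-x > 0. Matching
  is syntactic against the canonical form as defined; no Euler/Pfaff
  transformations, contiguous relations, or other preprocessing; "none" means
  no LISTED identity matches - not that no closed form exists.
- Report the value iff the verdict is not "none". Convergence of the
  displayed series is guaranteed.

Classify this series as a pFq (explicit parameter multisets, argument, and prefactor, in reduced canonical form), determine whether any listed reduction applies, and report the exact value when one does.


The tell: t_0 = \frac{2}{3} here, and the parameter 3/4 appears in both the upper and lower lists and cancels.
Step ratio: r(k) = \frac{1}{3} * (k+1) (k+1) / [(k+2) (k+1)] - rational; roots negated = parameters, x = \frac{1}{3}, C = \frac{2}{3}.

Reduced: x = \frac{1}{3}, 2F1, upper = {1, 1}, lower = {2}, C = \frac{2}{3}. Verdict: the logarithmic series (I6) applies (the logarithm: parameters (1,1;2), x = \frac{1}{3}). Sum: \left(-2\right) \cdot \ln\left(\frac{2}{3}\right).


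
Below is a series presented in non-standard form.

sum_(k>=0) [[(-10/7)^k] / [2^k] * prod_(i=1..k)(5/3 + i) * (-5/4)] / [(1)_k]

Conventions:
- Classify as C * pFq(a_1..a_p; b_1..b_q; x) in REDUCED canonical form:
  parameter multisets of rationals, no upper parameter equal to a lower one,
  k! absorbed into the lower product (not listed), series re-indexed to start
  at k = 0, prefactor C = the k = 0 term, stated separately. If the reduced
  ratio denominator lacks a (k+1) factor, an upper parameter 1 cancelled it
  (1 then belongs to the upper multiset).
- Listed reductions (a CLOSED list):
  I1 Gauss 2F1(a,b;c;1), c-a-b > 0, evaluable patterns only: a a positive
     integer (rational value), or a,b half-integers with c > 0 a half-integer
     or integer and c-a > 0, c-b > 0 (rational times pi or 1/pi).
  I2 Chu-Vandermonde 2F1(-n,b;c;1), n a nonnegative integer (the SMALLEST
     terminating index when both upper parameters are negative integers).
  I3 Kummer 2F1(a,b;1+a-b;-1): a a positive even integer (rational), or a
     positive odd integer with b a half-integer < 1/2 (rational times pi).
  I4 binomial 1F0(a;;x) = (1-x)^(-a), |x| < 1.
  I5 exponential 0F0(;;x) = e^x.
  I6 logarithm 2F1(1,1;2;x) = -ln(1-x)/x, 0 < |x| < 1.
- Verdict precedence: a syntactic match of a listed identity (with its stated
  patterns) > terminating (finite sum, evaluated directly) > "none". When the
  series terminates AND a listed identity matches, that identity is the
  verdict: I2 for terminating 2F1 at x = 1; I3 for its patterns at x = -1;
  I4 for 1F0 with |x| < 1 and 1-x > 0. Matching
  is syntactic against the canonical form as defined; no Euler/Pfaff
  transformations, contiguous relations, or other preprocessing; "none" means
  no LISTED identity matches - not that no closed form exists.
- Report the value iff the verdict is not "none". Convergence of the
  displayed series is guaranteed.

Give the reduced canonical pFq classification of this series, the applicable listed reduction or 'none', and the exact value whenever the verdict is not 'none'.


Classification (C = -5/4): 1F0 with upper {8/3}, lower {-}, argument x = -5/7. Verdict (x = -5/7): the I4 binomial reduction applies (the 1F0 binomial series: exponent -8/3, x = -5/7). Exact value: (-5/4) * (12/7)^(-8/3).

First insight: t_0 being -5/4, (1)_k (prefactor -5/4) is k! itself.
Step ratio: r(k) = (-5/7) * (k+8/3) / [(k+1)] - rational in k. x = (-5/7); t_0 = -5/4; negate the roots.
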